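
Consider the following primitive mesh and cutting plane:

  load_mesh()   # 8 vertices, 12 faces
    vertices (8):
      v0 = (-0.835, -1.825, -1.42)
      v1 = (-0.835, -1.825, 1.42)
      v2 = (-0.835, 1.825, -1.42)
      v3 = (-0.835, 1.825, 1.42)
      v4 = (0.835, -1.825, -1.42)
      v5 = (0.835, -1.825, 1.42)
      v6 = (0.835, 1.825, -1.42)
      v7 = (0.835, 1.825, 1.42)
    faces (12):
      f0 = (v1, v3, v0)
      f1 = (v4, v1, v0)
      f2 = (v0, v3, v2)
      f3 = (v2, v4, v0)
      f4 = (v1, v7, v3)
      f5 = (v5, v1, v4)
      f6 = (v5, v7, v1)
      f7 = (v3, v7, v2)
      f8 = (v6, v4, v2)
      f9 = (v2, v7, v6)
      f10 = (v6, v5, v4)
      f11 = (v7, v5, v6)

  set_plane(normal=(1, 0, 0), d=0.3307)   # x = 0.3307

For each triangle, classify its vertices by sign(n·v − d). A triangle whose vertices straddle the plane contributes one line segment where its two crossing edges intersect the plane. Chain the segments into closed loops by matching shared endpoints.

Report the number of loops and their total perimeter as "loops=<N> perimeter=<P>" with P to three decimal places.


loops=1 perimeter=12.980

Straddling triangles (8 of 12):
  (v4,v1,v0) [+--] → (0.3307, -1.825, -0.562388)–(0.3307, -1.825, -1.42)  len=0.8576
  (v2,v4,v0) [-+-] → (0.3307, -0.722787, -1.42)–(0.3307, -1.825, -1.42)  len=1.1022
  (v1,v7,v3) [-+-] → (0.3307, 0.722787, 1.42)–(0.3307, 1.825, 1.42)  len=1.1022
  (v5,v1,v4) [+-+] → (0.3307, -1.825, 1.42)–(0.3307, -1.825, -0.562388)  len=1.9824
  (v5,v7,v1) [++-] → (0.3307, 0.722787, 1.42)–(0.3307, -1.825, 1.42)  len=2.5478
  (v3,v7,v2) [-+-] → (0.3307, 1.825, 1.42)–(0.3307, 1.825, 0.562388)  len=0.8576
  (v6,v4,v2) [++-] → (0.3307, -0.722787, -1.42)–(0.3307, 1.825, -1.42)  len=2.5478
  (v2,v7,v6) [-++] → (0.3307, 1.825, 0.562388)–(0.3307, 1.825, -1.42)  len=1.9824

Chained into 1 loop(s):
  loop 1: 8 segments, perimeter = 12.9800
Total perimeter = 12.980


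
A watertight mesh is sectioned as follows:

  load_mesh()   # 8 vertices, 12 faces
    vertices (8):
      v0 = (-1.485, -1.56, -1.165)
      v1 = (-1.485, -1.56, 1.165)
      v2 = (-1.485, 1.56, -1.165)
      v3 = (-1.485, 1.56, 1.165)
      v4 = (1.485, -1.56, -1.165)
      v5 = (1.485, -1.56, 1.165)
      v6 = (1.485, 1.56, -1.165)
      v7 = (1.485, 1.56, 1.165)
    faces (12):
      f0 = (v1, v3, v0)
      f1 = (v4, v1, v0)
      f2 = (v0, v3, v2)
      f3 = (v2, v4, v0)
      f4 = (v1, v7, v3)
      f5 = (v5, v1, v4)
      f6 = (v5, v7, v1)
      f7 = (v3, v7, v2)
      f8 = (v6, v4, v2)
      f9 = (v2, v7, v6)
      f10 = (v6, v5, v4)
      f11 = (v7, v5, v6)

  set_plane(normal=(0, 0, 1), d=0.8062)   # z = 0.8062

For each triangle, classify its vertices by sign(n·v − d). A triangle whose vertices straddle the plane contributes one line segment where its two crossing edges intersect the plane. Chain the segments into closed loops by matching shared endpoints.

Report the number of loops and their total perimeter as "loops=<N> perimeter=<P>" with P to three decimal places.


Straddling triangles (8 of 12):
  (v1,v3,v0) [++-] → (-1.485, 1.07955, 0.8062)–(-1.485, -1.56, 0.8062)  len=2.6395
  (v4,v1,v0) [-+-] → (-1.02765, -1.56, 0.8062)–(-1.485, -1.56, 0.8062)  len=0.4574
  (v0,v3,v2) [-+-] → (-1.485, 1.07955, 0.8062)–(-1.485, 1.56, 0.8062)  len=0.4805
  (v5,v1,v4) [++-] → (-1.02765, -1.56, 0.8062)–(1.485, -1.56, 0.8062)  len=2.5126
  (v3,v7,v2) [++-] → (1.02765, 1.56, 0.8062)–(-1.485, 1.56, 0.8062)  len=2.5126
  (v2,v7,v6) [-+-] → (1.02765, 1.56, 0.8062)–(1.485, 1.56, 0.8062)  len=0.4574
  (v6,v5,v4) [-+-] → (1.485, -1.07955, 0.8062)–(1.485, -1.56, 0.8062)  len=0.4805
  (v7,v5,v6) [++-] → (1.485, -1.07955, 0.8062)–(1.485, 1.56, 0.8062)  len=2.6395

Chained into 1 loop(s):
  loop 1: 8 segments, perimeter = 12.1800
Total perimeter = 12.180

loops=1 perimeter=12.180


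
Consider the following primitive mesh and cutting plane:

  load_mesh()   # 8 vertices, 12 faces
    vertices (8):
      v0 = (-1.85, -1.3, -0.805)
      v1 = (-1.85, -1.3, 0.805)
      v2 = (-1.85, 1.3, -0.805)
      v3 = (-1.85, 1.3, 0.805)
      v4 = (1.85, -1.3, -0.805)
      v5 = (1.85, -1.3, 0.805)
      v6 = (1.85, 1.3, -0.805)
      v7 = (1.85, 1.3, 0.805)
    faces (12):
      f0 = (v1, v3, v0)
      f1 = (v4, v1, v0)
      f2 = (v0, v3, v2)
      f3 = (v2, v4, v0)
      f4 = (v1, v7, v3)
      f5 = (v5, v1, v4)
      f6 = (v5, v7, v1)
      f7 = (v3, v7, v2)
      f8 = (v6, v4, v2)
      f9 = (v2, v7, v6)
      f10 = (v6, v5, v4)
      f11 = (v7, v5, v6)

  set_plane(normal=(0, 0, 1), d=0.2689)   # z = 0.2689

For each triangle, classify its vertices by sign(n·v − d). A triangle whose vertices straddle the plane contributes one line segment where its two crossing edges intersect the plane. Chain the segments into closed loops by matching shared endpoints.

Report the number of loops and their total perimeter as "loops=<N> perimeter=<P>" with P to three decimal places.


loops=1 perimeter=12.600

Straddling triangles (8 of 12):
  (v1,v3,v0) [++-] → (-1.85, 0.434248, 0.2689)–(-1.85, -1.3, 0.2689)  len=1.7342
  (v4,v1,v0) [-+-] → (-0.617969, -1.3, 0.2689)–(-1.85, -1.3, 0.2689)  len=1.2320
  (v0,v3,v2) [-+-] → (-1.85, 0.434248, 0.2689)–(-1.85, 1.3, 0.2689)  len=0.8658
  (v5,v1,v4) [++-] → (-0.617969, -1.3, 0.2689)–(1.85, -1.3, 0.2689)  len=2.4680
  (v3,v7,v2) [++-] → (0.617969, 1.3, 0.2689)–(-1.85, 1.3, 0.2689)  len=2.4680
  (v2,v7,v6) [-+-] → (0.617969, 1.3, 0.2689)–(1.85, 1.3, 0.2689)  len=1.2320
  (v6,v5,v4) [-+-] → (1.85, -0.434248, 0.2689)–(1.85, -1.3, 0.2689)  len=0.8658
  (v7,v5,v6) [++-] → (1.85, -0.434248, 0.2689)–(1.85, 1.3, 0.2689)  len=1.7342

Chained into 1 loop(s):
  loop 1: 8 segments, perimeter = 12.6000
Total perimeter = 12.600


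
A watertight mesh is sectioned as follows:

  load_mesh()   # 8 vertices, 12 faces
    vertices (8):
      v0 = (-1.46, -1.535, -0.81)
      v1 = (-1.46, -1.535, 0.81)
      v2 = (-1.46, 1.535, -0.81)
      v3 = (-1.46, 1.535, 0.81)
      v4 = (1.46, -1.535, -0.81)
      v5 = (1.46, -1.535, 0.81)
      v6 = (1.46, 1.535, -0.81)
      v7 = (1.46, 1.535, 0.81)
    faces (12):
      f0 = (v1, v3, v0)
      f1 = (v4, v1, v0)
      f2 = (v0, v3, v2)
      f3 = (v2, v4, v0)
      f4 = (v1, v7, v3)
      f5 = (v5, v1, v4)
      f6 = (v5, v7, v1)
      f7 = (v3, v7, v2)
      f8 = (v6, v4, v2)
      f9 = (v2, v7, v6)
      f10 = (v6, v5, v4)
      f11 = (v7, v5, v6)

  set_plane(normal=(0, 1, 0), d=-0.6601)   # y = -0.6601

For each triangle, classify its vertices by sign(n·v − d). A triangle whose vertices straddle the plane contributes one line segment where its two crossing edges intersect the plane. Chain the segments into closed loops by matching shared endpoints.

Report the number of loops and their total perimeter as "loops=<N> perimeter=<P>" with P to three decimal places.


Straddling triangles (8 of 12):
  (v1,v3,v0) [-+-] → (-1.46, -0.6601, 0.81)–(-1.46, -0.6601, -0.348326)  len=1.1583
  (v0,v3,v2) [-++] → (-1.46, -0.6601, -0.348326)–(-1.46, -0.6601, -0.81)  len=0.4617
  (v2,v4,v0) [+--] → (0.627848, -0.6601, -0.81)–(-1.46, -0.6601, -0.81)  len=2.0878
  (v1,v7,v3) [-++] → (-0.627848, -0.6601, 0.81)–(-1.46, -0.6601, 0.81)  len=0.8322
  (v5,v7,v1) [-+-] → (1.46, -0.6601, 0.81)–(-0.627848, -0.6601, 0.81)  len=2.0878
  (v6,v4,v2) [+-+] → (1.46, -0.6601, -0.81)–(0.627848, -0.6601, -0.81)  len=0.8322
  (v6,v5,v4) [+--] → (1.46, -0.6601, 0.348326)–(1.46, -0.6601, -0.81)  len=1.1583
  (v7,v5,v6) [+-+] → (1.46, -0.6601, 0.81)–(1.46, -0.6601, 0.348326)  len=0.4617

Chained into 1 loop(s):
  loop 1: 8 segments, perimeter = 9.0800
Total perimeter = 9.080

loops=1 perimeter=9.080


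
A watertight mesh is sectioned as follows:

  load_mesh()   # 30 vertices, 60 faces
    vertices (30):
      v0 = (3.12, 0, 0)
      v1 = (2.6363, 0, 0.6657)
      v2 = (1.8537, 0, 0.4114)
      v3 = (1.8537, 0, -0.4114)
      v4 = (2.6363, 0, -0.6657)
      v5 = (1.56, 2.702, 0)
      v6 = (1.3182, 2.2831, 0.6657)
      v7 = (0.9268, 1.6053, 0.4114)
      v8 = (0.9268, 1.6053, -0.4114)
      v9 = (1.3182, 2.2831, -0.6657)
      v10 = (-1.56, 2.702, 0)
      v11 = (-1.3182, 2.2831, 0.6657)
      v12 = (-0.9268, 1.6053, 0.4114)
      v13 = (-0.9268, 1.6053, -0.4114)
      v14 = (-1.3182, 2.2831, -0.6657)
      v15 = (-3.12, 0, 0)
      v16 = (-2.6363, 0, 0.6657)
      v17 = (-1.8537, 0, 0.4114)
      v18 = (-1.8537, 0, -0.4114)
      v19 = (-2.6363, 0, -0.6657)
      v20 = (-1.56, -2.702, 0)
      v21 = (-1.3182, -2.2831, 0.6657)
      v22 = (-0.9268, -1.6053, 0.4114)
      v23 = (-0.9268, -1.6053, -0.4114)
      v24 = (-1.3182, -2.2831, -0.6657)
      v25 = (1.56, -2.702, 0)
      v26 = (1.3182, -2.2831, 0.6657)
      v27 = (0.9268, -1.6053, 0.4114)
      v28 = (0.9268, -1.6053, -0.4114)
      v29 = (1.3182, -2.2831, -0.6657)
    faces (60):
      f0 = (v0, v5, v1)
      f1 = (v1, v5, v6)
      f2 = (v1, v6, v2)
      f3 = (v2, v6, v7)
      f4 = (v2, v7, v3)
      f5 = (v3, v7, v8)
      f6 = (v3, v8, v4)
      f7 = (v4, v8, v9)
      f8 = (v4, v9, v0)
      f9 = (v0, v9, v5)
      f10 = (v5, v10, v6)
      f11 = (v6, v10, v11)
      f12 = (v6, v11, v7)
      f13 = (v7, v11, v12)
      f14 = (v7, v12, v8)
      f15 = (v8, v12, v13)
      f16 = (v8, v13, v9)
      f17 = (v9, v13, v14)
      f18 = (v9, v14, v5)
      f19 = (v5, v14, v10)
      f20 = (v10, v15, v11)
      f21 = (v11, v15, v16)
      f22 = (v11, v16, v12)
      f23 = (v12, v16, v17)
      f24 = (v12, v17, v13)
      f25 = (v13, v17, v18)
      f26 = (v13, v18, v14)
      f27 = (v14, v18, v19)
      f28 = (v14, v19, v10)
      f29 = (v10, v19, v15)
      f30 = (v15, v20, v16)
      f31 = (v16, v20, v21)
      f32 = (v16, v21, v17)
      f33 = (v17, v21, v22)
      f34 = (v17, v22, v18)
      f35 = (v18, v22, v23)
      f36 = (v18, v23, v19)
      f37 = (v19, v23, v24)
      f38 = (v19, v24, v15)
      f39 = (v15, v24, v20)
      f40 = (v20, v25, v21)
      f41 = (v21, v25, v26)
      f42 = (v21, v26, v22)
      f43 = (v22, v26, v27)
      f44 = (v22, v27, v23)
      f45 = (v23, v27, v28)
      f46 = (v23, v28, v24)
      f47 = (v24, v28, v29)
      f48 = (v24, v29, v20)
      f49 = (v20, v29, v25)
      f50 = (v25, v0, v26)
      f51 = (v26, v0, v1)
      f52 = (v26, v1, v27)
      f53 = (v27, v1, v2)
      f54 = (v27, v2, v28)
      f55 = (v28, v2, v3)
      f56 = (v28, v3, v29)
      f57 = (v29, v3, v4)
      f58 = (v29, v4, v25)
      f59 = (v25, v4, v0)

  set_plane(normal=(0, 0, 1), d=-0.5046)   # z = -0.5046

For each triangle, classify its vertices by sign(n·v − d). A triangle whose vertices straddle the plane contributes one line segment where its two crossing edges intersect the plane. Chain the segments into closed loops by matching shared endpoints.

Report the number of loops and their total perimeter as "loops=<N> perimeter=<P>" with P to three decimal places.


loops=2 perimeter=29.363

Straddling triangles (24 of 60):
  (v3,v8,v4) [++-] → (1.55333, 1.01696, -0.5046)–(2.14052, 0, -0.5046)  len=1.1743
  (v4,v8,v9) [-+-] → (1.55333, 1.01696, -0.5046)–(1.07025, 1.85371, -0.5046)  len=0.9662
  (v4,v9,v0) [--+] → (1.75424, 1.73059, -0.5046)–(2.75336, 0, -0.5046)  len=1.9983
  (v0,v9,v5) [+-+] → (1.75424, 1.73059, -0.5046)–(1.37672, 2.38447, -0.5046)  len=0.7550
  (v8,v13,v9) [++-] → (-0.104016, 1.85371, -0.5046)–(1.07025, 1.85371, -0.5046)  len=1.1743
  (v9,v13,v14) [-+-] → (-0.104016, 1.85371, -0.5046)–(-1.07025, 1.85371, -0.5046)  len=0.9662
  (v9,v14,v5) [--+] → (-0.621673, 2.38447, -0.5046)–(1.37672, 2.38447, -0.5046)  len=1.9984
  (v5,v14,v10) [+-+] → (-0.621673, 2.38447, -0.5046)–(-1.37672, 2.38447, -0.5046)  len=0.7550
  (v13,v18,v14) [++-] → (-1.65744, 0.836748, -0.5046)–(-1.07025, 1.85371, -0.5046)  len=1.1743
  (v14,v18,v19) [-+-] → (-1.65744, 0.836748, -0.5046)–(-2.14052, 0, -0.5046)  len=0.9662
  (v14,v19,v10) [--+] → (-2.37583, 0.653886, -0.5046)–(-1.37672, 2.38447, -0.5046)  len=1.9983
  (v10,v19,v15) [+-+] → (-2.37583, 0.653886, -0.5046)–(-2.75336, 0, -0.5046)  len=0.7550
  (v18,v23,v19) [++-] → (-1.55333, -1.01696, -0.5046)–(-2.14052, 0, -0.5046)  len=1.1743
  (v19,v23,v24) [-+-] → (-1.55333, -1.01696, -0.5046)–(-1.07025, -1.85371, -0.5046)  len=0.9662
  (v19,v24,v15) [--+] → (-1.75424, -1.73059, -0.5046)–(-2.75336, 0, -0.5046)  len=1.9983
  (v15,v24,v20) [+-+] → (-1.75424, -1.73059, -0.5046)–(-1.37672, -2.38447, -0.5046)  len=0.7550
  (v23,v28,v24) [++-] → (0.104016, -1.85371, -0.5046)–(-1.07025, -1.85371, -0.5046)  len=1.1743
  (v24,v28,v29) [-+-] → (0.104016, -1.85371, -0.5046)–(1.07025, -1.85371, -0.5046)  len=0.9662
  (v24,v29,v20) [--+] → (0.621673, -2.38447, -0.5046)–(-1.37672, -2.38447, -0.5046)  len=1.9984
  (v20,v29,v25) [+-+] → (0.621673, -2.38447, -0.5046)–(1.37672, -2.38447, -0.5046)  len=0.7550
  (v28,v3,v29) [++-] → (1.65744, -0.836748, -0.5046)–(1.07025, -1.85371, -0.5046)  len=1.1743
  (v29,v3,v4) [-+-] → (1.65744, -0.836748, -0.5046)–(2.14052, 0, -0.5046)  len=0.9662
  (v29,v4,v25) [--+] → (2.37583, -0.653886, -0.5046)–(1.37672, -2.38447, -0.5046)  len=1.9983
  (v25,v4,v0) [+-+] → (2.37583, -0.653886, -0.5046)–(2.75336, 0, -0.5046)  len=0.7550

Chained into 2 loop(s):
  loop 1: 12 segments, perimeter = 12.8430
  loop 2: 12 segments, perimeter = 16.5202
Total perimeter = 29.363


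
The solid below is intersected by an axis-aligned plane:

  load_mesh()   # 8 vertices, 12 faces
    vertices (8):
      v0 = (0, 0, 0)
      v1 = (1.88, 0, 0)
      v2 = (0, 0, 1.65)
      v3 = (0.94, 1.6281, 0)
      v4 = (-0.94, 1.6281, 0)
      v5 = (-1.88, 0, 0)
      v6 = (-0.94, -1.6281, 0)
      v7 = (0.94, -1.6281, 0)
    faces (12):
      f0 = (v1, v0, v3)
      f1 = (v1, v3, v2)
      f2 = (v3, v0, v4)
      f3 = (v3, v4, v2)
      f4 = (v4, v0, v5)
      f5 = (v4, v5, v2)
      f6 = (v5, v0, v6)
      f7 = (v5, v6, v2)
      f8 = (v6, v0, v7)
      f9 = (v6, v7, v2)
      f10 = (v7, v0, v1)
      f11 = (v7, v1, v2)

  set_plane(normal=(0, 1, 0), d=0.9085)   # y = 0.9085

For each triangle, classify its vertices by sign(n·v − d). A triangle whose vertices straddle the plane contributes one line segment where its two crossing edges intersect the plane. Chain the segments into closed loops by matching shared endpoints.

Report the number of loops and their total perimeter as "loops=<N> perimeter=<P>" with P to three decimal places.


loops=1 perimeter=5.971

Straddling triangles (6 of 12):
  (v1,v0,v3) [--+] → (0.524532, 0.9085, 0)–(1.35547, 0.9085, 0)  len=0.8309
  (v1,v3,v2) [-+-] → (1.35547, 0.9085, 0)–(0.524532, 0.9085, 0.72928)  len=1.1056
  (v3,v0,v4) [+-+] → (0.524532, 0.9085, 0)–(-0.524532, 0.9085, 0)  len=1.0491
  (v3,v4,v2) [++-] → (-0.524532, 0.9085, 0.72928)–(0.524532, 0.9085, 0.72928)  len=1.0491
  (v4,v0,v5) [+--] → (-0.524532, 0.9085, 0)–(-1.35547, 0.9085, 0)  len=0.8309
  (v4,v5,v2) [+--] → (-1.35547, 0.9085, 0)–(-0.524532, 0.9085, 0.72928)  len=1.1056

Chained into 1 loop(s):
  loop 1: 6 segments, perimeter = 5.9712
Total perimeter = 5.971


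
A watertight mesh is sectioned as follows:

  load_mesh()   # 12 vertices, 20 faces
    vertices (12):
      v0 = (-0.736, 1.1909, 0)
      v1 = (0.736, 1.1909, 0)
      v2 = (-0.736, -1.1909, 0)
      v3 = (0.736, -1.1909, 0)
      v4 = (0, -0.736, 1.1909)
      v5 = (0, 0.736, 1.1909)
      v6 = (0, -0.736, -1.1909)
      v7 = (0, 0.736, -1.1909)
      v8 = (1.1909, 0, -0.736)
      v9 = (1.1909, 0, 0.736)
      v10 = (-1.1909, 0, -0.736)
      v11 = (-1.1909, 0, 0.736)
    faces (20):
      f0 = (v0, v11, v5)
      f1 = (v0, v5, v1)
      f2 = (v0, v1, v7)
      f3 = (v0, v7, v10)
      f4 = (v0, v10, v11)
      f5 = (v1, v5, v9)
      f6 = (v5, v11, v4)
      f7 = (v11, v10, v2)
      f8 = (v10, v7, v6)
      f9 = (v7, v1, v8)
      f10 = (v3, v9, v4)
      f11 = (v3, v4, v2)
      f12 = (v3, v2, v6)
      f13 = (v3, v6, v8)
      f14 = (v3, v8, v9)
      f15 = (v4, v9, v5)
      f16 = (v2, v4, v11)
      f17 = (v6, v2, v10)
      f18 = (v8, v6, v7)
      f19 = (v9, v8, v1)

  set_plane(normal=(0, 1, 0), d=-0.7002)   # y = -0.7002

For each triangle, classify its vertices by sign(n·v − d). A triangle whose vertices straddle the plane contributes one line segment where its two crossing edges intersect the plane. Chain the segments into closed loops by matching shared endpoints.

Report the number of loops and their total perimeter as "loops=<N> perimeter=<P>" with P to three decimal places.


Straddling triangles (10 of 20):
  (v5,v11,v4) [++-] → (-0.0579269, -0.7002, 1.16877)–(0, -0.7002, 1.1909)  len=0.0620
  (v11,v10,v2) [++-] → (-0.923438, -0.7002, -0.303262)–(-0.923438, -0.7002, 0.303262)  len=0.6065
  (v10,v7,v6) [++-] → (0, -0.7002, -1.1909)–(-0.0579269, -0.7002, -1.16877)  len=0.0620
  (v3,v9,v4) [-+-] → (0.923438, -0.7002, 0.303262)–(0.0579269, -0.7002, 1.16877)  len=1.2240
  (v3,v6,v8) [--+] → (0.0579269, -0.7002, -1.16877)–(0.923438, -0.7002, -0.303262)  len=1.2240
  (v3,v8,v9) [-++] → (0.923438, -0.7002, -0.303262)–(0.923438, -0.7002, 0.303262)  len=0.6065
  (v4,v9,v5) [-++] → (0.0579269, -0.7002, 1.16877)–(0, -0.7002, 1.1909)  len=0.0620
  (v2,v4,v11) [--+] → (-0.0579269, -0.7002, 1.16877)–(-0.923438, -0.7002, 0.303262)  len=1.2240
  (v6,v2,v10) [--+] → (-0.923438, -0.7002, -0.303262)–(-0.0579269, -0.7002, -1.16877)  len=1.2240
  (v8,v6,v7) [+-+] → (0.0579269, -0.7002, -1.16877)–(0, -0.7002, -1.1909)  len=0.0620

Chained into 1 loop(s):
  loop 1: 10 segments, perimeter = 6.3572
Total perimeter = 6.357

loops=1 perimeter=6.357


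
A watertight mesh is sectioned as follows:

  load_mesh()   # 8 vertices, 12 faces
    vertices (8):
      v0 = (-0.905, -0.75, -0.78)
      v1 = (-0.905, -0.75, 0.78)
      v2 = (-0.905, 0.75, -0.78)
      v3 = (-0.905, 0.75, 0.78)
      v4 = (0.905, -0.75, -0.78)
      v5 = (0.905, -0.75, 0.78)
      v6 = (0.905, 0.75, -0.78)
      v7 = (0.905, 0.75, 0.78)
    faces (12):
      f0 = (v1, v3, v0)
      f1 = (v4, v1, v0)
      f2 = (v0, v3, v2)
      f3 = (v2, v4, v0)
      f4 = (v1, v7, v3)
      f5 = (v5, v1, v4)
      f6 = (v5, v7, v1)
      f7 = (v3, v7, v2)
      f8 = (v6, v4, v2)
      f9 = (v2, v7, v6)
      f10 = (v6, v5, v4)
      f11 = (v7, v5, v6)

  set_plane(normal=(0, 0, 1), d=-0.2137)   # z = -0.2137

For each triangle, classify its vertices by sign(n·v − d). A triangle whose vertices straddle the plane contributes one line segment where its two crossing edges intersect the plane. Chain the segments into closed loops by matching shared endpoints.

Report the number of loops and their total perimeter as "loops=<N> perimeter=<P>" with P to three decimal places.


loops=1 perimeter=6.620

Straddling triangles (8 of 12):
  (v1,v3,v0) [++-] → (-0.905, -0.205481, -0.2137)–(-0.905, -0.75, -0.2137)  len=0.5445
  (v4,v1,v0) [-+-] → (0.247947, -0.75, -0.2137)–(-0.905, -0.75, -0.2137)  len=1.1529
  (v0,v3,v2) [-+-] → (-0.905, -0.205481, -0.2137)–(-0.905, 0.75, -0.2137)  len=0.9555
  (v5,v1,v4) [++-] → (0.247947, -0.75, -0.2137)–(0.905, -0.75, -0.2137)  len=0.6571
  (v3,v7,v2) [++-] → (-0.247947, 0.75, -0.2137)–(-0.905, 0.75, -0.2137)  len=0.6571
  (v2,v7,v6) [-+-] → (-0.247947, 0.75, -0.2137)–(0.905, 0.75, -0.2137)  len=1.1529
  (v6,v5,v4) [-+-] → (0.905, 0.205481, -0.2137)–(0.905, -0.75, -0.2137)  len=0.9555
  (v7,v5,v6) [++-] → (0.905, 0.205481, -0.2137)–(0.905, 0.75, -0.2137)  len=0.5445

Chained into 1 loop(s):
  loop 1: 8 segments, perimeter = 6.6200
Total perimeter = 6.620


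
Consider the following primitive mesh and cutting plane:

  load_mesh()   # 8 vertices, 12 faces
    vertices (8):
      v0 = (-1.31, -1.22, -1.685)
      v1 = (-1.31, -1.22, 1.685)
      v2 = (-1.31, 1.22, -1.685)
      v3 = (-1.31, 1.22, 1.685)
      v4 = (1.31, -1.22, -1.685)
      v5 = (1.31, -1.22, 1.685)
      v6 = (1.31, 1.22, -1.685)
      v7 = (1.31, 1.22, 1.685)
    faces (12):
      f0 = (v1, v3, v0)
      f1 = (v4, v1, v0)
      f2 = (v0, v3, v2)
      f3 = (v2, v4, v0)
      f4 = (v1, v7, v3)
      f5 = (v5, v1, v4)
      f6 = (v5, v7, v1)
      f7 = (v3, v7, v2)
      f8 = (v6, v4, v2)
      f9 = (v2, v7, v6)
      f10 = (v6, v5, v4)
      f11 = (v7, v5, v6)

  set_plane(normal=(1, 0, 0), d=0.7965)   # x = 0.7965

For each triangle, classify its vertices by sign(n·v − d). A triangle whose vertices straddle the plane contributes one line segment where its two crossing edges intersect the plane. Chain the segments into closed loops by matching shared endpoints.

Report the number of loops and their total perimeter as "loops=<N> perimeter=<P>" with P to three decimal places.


loops=1 perimeter=11.620

Straddling triangles (8 of 12):
  (v4,v1,v0) [+--] → (0.7965, -1.22, -1.02451)–(0.7965, -1.22, -1.685)  len=0.6605
  (v2,v4,v0) [-+-] → (0.7965, -0.741779, -1.685)–(0.7965, -1.22, -1.685)  len=0.4782
  (v1,v7,v3) [-+-] → (0.7965, 0.741779, 1.685)–(0.7965, 1.22, 1.685)  len=0.4782
  (v5,v1,v4) [+-+] → (0.7965, -1.22, 1.685)–(0.7965, -1.22, -1.02451)  len=2.7095
  (v5,v7,v1) [++-] → (0.7965, 0.741779, 1.685)–(0.7965, -1.22, 1.685)  len=1.9618
  (v3,v7,v2) [-+-] → (0.7965, 1.22, 1.685)–(0.7965, 1.22, 1.02451)  len=0.6605
  (v6,v4,v2) [++-] → (0.7965, -0.741779, -1.685)–(0.7965, 1.22, -1.685)  len=1.9618
  (v2,v7,v6) [-++] → (0.7965, 1.22, 1.02451)–(0.7965, 1.22, -1.685)  len=2.7095

Chained into 1 loop(s):
  loop 1: 8 segments, perimeter = 11.6200
Total perimeter = 11.620


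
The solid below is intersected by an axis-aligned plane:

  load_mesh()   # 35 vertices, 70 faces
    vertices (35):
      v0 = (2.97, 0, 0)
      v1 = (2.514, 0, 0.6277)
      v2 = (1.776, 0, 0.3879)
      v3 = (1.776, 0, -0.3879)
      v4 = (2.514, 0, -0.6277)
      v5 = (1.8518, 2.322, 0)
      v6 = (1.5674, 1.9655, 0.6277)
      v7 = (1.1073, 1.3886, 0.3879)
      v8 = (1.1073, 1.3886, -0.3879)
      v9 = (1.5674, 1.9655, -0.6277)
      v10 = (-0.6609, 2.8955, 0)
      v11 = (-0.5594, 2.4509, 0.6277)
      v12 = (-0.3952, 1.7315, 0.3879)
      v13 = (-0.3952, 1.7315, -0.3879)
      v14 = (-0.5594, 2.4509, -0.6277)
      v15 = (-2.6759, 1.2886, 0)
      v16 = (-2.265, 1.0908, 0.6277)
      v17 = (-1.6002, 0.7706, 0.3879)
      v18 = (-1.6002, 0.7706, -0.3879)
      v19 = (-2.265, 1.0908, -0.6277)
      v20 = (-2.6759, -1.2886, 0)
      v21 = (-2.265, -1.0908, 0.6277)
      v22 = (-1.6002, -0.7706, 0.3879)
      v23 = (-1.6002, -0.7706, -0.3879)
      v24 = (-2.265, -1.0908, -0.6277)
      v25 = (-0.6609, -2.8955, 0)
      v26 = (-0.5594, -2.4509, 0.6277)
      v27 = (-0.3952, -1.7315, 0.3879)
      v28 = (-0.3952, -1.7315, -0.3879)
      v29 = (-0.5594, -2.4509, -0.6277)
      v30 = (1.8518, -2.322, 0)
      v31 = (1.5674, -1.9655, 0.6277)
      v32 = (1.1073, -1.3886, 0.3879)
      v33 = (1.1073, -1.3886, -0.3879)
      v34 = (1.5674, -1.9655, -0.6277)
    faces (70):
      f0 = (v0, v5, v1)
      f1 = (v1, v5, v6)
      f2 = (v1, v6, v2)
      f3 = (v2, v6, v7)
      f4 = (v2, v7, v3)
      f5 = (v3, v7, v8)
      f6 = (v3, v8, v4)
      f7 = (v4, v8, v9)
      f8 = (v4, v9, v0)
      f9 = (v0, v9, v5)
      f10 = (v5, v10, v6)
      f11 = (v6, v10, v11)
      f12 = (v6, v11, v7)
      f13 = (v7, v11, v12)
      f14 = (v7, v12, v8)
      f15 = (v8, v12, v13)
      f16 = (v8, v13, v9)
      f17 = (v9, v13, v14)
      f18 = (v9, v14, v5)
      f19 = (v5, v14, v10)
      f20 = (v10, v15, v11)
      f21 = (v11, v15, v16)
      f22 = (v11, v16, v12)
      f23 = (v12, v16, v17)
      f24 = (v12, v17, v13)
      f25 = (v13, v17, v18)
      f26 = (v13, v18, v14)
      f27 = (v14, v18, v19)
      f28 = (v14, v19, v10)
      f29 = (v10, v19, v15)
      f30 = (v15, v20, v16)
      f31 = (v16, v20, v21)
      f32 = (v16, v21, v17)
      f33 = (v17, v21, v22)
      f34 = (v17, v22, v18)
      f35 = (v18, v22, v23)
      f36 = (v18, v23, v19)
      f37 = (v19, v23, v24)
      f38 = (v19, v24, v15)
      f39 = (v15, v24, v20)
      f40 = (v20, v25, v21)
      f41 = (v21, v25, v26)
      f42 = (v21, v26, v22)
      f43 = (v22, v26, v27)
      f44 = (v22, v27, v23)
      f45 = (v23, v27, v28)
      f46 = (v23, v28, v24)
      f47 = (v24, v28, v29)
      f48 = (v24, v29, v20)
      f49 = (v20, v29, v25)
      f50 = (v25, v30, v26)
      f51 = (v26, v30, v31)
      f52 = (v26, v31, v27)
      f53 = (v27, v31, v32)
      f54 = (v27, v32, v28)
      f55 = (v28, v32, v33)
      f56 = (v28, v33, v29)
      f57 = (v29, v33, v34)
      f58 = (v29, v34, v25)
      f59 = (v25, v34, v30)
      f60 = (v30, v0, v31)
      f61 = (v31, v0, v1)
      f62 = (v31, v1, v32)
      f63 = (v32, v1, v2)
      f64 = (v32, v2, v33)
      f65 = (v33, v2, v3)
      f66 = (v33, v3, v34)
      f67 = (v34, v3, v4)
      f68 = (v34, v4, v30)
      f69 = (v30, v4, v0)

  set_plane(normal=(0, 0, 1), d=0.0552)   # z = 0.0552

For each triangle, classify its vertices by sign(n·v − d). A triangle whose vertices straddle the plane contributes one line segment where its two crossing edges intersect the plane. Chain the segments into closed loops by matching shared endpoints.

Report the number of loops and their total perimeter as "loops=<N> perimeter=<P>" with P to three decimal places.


Straddling triangles (28 of 70):
  (v0,v5,v1) [--+] → (1.91003, 2.1178, 0.0552)–(2.9299, 0, 0.0552)  len=2.3506
  (v1,v5,v6) [+-+] → (1.91003, 2.1178, 0.0552)–(1.82679, 2.29065, 0.0552)  len=0.1918
  (v2,v7,v3) [++-] → (1.39407, 0.793102, 0.0552)–(1.776, 0, 0.0552)  len=0.8803
  (v3,v7,v8) [-+-] → (1.39407, 0.793102, 0.0552)–(1.1073, 1.3886, 0.0552)  len=0.6610
  (v5,v10,v6) [--+] → (-0.464943, 2.81372, 0.0552)–(1.82679, 2.29065, 0.0552)  len=2.3507
  (v6,v10,v11) [+-+] → (-0.464943, 2.81372, 0.0552)–(-0.651974, 2.8564, 0.0552)  len=0.1918
  (v7,v12,v8) [++-] → (0.249144, 1.58445, 0.0552)–(1.1073, 1.3886, 0.0552)  len=0.8802
  (v8,v12,v13) [-+-] → (0.249144, 1.58445, 0.0552)–(-0.3952, 1.7315, 0.0552)  len=0.6609
  (v10,v15,v11) [--+] → (-2.48977, 1.39081, 0.0552)–(-0.651974, 2.8564, 0.0552)  len=2.3506
  (v11,v15,v16) [+-+] → (-2.48977, 1.39081, 0.0552)–(-2.63977, 1.27121, 0.0552)  len=0.1918
  (v12,v17,v13) [++-] → (-1.08344, 1.18268, 0.0552)–(-0.3952, 1.7315, 0.0552)  len=0.8803
  (v13,v17,v18) [-+-] → (-1.08344, 1.18268, 0.0552)–(-1.6002, 0.7706, 0.0552)  len=0.6609
  (v15,v20,v16) [--+] → (-2.63977, -1.07936, 0.0552)–(-2.63977, 1.27121, 0.0552)  len=2.3506
  (v16,v20,v21) [+-+] → (-2.63977, -1.07936, 0.0552)–(-2.63977, -1.27121, 0.0552)  len=0.1919
  (v17,v22,v18) [++-] → (-1.6002, -0.10966, 0.0552)–(-1.6002, 0.7706, 0.0552)  len=0.8803
  (v18,v22,v23) [-+-] → (-1.6002, -0.10966, 0.0552)–(-1.6002, -0.7706, 0.0552)  len=0.6609
  (v20,v25,v21) [--+] → (-0.801965, -2.73679, 0.0552)–(-2.63977, -1.27121, 0.0552)  len=2.3506
  (v21,v25,v26) [+-+] → (-0.801965, -2.73679, 0.0552)–(-0.651974, -2.8564, 0.0552)  len=0.1918
  (v22,v27,v23) [++-] → (-0.911961, -1.31942, 0.0552)–(-1.6002, -0.7706, 0.0552)  len=0.8803
  (v23,v27,v28) [-+-] → (-0.911961, -1.31942, 0.0552)–(-0.3952, -1.7315, 0.0552)  len=0.6609
  (v25,v30,v26) [--+] → (1.63976, -2.33334, 0.0552)–(-0.651974, -2.8564, 0.0552)  len=2.3507
  (v26,v30,v31) [+-+] → (1.63976, -2.33334, 0.0552)–(1.82679, -2.29065, 0.0552)  len=0.1918
  (v27,v32,v28) [++-] → (0.462956, -1.53565, 0.0552)–(-0.3952, -1.7315, 0.0552)  len=0.8802
  (v28,v32,v33) [-+-] → (0.462956, -1.53565, 0.0552)–(1.1073, -1.3886, 0.0552)  len=0.6609
  (v30,v0,v31) [--+] → (2.84666, -0.172846, 0.0552)–(1.82679, -2.29065, 0.0552)  len=2.3506
  (v31,v0,v1) [+-+] → (2.84666, -0.172846, 0.0552)–(2.9299, 0, 0.0552)  len=0.1918
  (v32,v2,v33) [++-] → (1.48923, -0.595498, 0.0552)–(1.1073, -1.3886, 0.0552)  len=0.8803
  (v33,v2,v3) [-+-] → (1.48923, -0.595498, 0.0552)–(1.776, 0, 0.0552)  len=0.6610

Chained into 2 loop(s):
  loop 1: 14 segments, perimeter = 17.7972
  loop 2: 14 segments, perimeter = 10.7883
Total perimeter = 28.586

loops=2 perimeter=28.586


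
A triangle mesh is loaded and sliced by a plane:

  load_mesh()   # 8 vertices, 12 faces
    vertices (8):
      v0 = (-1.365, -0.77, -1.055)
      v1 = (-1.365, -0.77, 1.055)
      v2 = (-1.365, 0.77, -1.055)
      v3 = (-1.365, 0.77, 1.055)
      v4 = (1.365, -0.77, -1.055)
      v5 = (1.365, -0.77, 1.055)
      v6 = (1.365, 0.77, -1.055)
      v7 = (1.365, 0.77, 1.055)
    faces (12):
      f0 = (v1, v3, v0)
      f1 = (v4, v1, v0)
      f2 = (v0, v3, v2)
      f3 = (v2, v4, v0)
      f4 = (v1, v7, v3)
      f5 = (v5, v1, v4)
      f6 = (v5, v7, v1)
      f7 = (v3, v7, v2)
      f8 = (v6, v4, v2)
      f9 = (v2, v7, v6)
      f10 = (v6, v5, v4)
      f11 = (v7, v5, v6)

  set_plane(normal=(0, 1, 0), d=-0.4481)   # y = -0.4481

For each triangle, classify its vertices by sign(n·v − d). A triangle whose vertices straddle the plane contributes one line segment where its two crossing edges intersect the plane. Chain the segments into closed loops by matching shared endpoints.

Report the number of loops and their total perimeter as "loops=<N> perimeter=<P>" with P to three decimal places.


loops=1 perimeter=9.680

Straddling triangles (8 of 12):
  (v1,v3,v0) [-+-] → (-1.365, -0.4481, 1.055)–(-1.365, -0.4481, -0.613955)  len=1.6690
  (v0,v3,v2) [-++] → (-1.365, -0.4481, -0.613955)–(-1.365, -0.4481, -1.055)  len=0.4410
  (v2,v4,v0) [+--] → (0.794359, -0.4481, -1.055)–(-1.365, -0.4481, -1.055)  len=2.1594
  (v1,v7,v3) [-++] → (-0.794359, -0.4481, 1.055)–(-1.365, -0.4481, 1.055)  len=0.5706
  (v5,v7,v1) [-+-] → (1.365, -0.4481, 1.055)–(-0.794359, -0.4481, 1.055)  len=2.1594
  (v6,v4,v2) [+-+] → (1.365, -0.4481, -1.055)–(0.794359, -0.4481, -1.055)  len=0.5706
  (v6,v5,v4) [+--] → (1.365, -0.4481, 0.613955)–(1.365, -0.4481, -1.055)  len=1.6690
  (v7,v5,v6) [+-+] → (1.365, -0.4481, 1.055)–(1.365, -0.4481, 0.613955)  len=0.4410

Chained into 1 loop(s):
  loop 1: 8 segments, perimeter = 9.6800
Total perimeter = 9.680


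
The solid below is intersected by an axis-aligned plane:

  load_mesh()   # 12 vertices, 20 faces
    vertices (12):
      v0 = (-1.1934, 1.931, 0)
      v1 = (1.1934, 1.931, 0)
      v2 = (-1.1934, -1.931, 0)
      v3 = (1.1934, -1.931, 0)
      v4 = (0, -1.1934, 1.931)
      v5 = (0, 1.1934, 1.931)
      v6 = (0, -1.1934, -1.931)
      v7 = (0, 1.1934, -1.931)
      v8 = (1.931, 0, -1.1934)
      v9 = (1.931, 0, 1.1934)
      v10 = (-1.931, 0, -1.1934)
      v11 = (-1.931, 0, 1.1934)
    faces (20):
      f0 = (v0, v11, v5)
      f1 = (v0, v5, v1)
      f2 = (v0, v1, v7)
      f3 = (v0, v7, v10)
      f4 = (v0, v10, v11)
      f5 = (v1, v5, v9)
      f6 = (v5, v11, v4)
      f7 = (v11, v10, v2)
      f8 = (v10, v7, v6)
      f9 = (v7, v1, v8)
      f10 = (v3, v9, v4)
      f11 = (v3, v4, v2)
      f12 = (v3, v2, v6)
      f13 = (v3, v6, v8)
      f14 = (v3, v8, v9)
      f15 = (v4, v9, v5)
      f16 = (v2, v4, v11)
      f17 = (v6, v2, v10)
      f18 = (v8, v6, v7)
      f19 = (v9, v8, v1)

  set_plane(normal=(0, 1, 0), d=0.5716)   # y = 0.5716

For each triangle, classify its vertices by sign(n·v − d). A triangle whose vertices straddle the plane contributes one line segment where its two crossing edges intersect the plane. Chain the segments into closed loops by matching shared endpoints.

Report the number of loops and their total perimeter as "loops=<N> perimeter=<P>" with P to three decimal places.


loops=1 perimeter=11.665

Straddling triangles (10 of 20):
  (v0,v11,v5) [+-+] → (-1.71266, 0.5716, 0.840139)–(-1.00611, 0.5716, 1.54669)  len=0.9992
  (v0,v7,v10) [++-] → (-1.00611, 0.5716, -1.54669)–(-1.71266, 0.5716, -0.840139)  len=0.9992
  (v0,v10,v11) [+--] → (-1.71266, 0.5716, -0.840139)–(-1.71266, 0.5716, 0.840139)  len=1.6803
  (v1,v5,v9) [++-] → (1.00611, 0.5716, 1.54669)–(1.71266, 0.5716, 0.840139)  len=0.9992
  (v5,v11,v4) [+--] → (-1.00611, 0.5716, 1.54669)–(0, 0.5716, 1.931)  len=1.0770
  (v10,v7,v6) [-+-] → (-1.00611, 0.5716, -1.54669)–(0, 0.5716, -1.931)  len=1.0770
  (v7,v1,v8) [++-] → (1.71266, 0.5716, -0.840139)–(1.00611, 0.5716, -1.54669)  len=0.9992
  (v4,v9,v5) [--+] → (1.00611, 0.5716, 1.54669)–(0, 0.5716, 1.931)  len=1.0770
  (v8,v6,v7) [--+] → (0, 0.5716, -1.931)–(1.00611, 0.5716, -1.54669)  len=1.0770
  (v9,v8,v1) [--+] → (1.71266, 0.5716, -0.840139)–(1.71266, 0.5716, 0.840139)  len=1.6803

Chained into 1 loop(s):
  loop 1: 10 segments, perimeter = 11.6655
Total perimeter = 11.665


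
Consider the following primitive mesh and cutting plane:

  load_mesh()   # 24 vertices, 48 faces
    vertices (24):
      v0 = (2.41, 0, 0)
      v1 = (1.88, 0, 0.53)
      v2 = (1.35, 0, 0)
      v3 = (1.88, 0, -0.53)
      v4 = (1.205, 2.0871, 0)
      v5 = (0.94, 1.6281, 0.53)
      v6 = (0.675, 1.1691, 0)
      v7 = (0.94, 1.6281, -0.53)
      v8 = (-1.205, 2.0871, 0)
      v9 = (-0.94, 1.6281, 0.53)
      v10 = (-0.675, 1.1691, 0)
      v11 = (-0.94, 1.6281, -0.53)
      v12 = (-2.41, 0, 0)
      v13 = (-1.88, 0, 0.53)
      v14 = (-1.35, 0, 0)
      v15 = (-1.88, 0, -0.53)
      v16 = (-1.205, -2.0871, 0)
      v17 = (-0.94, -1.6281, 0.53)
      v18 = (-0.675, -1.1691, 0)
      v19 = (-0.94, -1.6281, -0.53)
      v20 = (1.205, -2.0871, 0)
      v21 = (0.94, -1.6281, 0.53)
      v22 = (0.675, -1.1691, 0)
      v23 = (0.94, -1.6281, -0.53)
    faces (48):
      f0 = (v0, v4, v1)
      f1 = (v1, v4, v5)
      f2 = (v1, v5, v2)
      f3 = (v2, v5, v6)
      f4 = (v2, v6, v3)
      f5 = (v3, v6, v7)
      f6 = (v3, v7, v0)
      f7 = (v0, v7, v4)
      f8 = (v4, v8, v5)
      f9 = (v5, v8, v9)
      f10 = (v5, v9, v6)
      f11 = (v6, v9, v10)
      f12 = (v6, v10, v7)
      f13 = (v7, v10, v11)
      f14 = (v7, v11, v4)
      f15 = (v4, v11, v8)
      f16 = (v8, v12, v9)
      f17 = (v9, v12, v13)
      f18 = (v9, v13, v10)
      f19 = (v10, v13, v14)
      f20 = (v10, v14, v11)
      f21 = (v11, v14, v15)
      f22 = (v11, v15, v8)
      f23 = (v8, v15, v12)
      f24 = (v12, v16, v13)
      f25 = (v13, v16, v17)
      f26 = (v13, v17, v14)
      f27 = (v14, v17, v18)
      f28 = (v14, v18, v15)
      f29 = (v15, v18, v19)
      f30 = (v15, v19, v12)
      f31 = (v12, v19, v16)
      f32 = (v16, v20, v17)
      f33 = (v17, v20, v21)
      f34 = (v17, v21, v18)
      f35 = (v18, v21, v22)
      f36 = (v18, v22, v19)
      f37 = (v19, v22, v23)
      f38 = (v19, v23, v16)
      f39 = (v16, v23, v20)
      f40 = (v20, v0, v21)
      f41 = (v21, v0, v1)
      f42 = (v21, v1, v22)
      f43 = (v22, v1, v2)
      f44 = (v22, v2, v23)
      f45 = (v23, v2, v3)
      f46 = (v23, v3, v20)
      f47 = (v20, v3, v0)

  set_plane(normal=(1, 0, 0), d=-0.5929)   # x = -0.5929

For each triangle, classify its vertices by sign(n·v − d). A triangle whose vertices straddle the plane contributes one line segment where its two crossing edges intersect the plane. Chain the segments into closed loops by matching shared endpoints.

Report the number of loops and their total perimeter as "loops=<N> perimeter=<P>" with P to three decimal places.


loops=2 perimeter=5.609

Straddling triangles (16 of 48):
  (v4,v8,v5) [+-+] → (-0.5929, 2.0871, 0)–(-0.5929, 1.95612, 0.151241)  len=0.2001
  (v5,v8,v9) [+--] → (-0.5929, 1.95612, 0.151241)–(-0.5929, 1.6281, 0.53)  len=0.5011
  (v5,v9,v6) [+-+] → (-0.5929, 1.6281, 0.53)–(-0.5929, 1.52945, 0.416091)  len=0.1507
  (v6,v9,v10) [+--] → (-0.5929, 1.52945, 0.416091)–(-0.5929, 1.1691, 0)  len=0.5504
  (v6,v10,v7) [+-+] → (-0.5929, 1.1691, 0)–(-0.5929, 1.19243, -0.026943)  len=0.0356
  (v7,v10,v11) [+--] → (-0.5929, 1.19243, -0.026943)–(-0.5929, 1.6281, -0.53)  len=0.6655
  (v7,v11,v4) [+-+] → (-0.5929, 1.6281, -0.53)–(-0.5929, 1.70237, -0.444236)  len=0.1135
  (v4,v11,v8) [+--] → (-0.5929, 1.70237, -0.444236)–(-0.5929, 2.0871, 0)  len=0.5877
  (v16,v20,v17) [-+-] → (-0.5929, -2.0871, 0)–(-0.5929, -1.70237, 0.444236)  len=0.5877
  (v17,v20,v21) [-++] → (-0.5929, -1.70237, 0.444236)–(-0.5929, -1.6281, 0.53)  len=0.1135
  (v17,v21,v18) [-+-] → (-0.5929, -1.6281, 0.53)–(-0.5929, -1.19243, 0.026943)  len=0.6655
  (v18,v21,v22) [-++] → (-0.5929, -1.19243, 0.026943)–(-0.5929, -1.1691, 0)  len=0.0356
  (v18,v22,v19) [-+-] → (-0.5929, -1.1691, 0)–(-0.5929, -1.52945, -0.416091)  len=0.5504
  (v19,v22,v23) [-++] → (-0.5929, -1.52945, -0.416091)–(-0.5929, -1.6281, -0.53)  len=0.1507
  (v19,v23,v16) [-+-] → (-0.5929, -1.6281, -0.53)–(-0.5929, -1.95612, -0.151241)  len=0.5011
  (v16,v23,v20) [-++] → (-0.5929, -1.95612, -0.151241)–(-0.5929, -2.0871, 0)  len=0.2001

Chained into 2 loop(s):
  loop 1: 8 segments, perimeter = 2.8045
  loop 2: 8 segments, perimeter = 2.8045
Total perimeter = 5.609


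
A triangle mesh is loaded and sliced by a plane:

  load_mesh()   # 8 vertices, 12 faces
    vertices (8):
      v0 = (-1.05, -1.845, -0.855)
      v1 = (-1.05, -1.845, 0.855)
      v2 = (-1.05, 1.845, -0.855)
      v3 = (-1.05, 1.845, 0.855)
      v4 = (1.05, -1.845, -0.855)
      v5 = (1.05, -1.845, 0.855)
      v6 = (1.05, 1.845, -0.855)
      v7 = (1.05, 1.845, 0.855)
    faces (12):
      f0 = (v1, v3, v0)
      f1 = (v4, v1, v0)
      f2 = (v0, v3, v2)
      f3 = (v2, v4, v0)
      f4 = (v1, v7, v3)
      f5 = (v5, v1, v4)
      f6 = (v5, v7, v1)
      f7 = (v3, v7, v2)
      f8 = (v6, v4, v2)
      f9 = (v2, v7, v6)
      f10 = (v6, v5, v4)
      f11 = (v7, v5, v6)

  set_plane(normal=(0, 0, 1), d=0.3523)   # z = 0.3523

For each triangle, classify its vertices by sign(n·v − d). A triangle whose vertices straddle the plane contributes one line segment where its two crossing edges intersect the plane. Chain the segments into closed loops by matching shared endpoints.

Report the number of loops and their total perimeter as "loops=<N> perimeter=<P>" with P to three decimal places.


loops=1 perimeter=11.580

Straddling triangles (8 of 12):
  (v1,v3,v0) [++-] → (-1.05, 0.760226, 0.3523)–(-1.05, -1.845, 0.3523)  len=2.6052
  (v4,v1,v0) [-+-] → (-0.432649, -1.845, 0.3523)–(-1.05, -1.845, 0.3523)  len=0.6174
  (v0,v3,v2) [-+-] → (-1.05, 0.760226, 0.3523)–(-1.05, 1.845, 0.3523)  len=1.0848
  (v5,v1,v4) [++-] → (-0.432649, -1.845, 0.3523)–(1.05, -1.845, 0.3523)  len=1.4826
  (v3,v7,v2) [++-] → (0.432649, 1.845, 0.3523)–(-1.05, 1.845, 0.3523)  len=1.4826
  (v2,v7,v6) [-+-] → (0.432649, 1.845, 0.3523)–(1.05, 1.845, 0.3523)  len=0.6174
  (v6,v5,v4) [-+-] → (1.05, -0.760226, 0.3523)–(1.05, -1.845, 0.3523)  len=1.0848
  (v7,v5,v6) [++-] → (1.05, -0.760226, 0.3523)–(1.05, 1.845, 0.3523)  len=2.6052

Chained into 1 loop(s):
  loop 1: 8 segments, perimeter = 11.5800
Total perimeter = 11.580


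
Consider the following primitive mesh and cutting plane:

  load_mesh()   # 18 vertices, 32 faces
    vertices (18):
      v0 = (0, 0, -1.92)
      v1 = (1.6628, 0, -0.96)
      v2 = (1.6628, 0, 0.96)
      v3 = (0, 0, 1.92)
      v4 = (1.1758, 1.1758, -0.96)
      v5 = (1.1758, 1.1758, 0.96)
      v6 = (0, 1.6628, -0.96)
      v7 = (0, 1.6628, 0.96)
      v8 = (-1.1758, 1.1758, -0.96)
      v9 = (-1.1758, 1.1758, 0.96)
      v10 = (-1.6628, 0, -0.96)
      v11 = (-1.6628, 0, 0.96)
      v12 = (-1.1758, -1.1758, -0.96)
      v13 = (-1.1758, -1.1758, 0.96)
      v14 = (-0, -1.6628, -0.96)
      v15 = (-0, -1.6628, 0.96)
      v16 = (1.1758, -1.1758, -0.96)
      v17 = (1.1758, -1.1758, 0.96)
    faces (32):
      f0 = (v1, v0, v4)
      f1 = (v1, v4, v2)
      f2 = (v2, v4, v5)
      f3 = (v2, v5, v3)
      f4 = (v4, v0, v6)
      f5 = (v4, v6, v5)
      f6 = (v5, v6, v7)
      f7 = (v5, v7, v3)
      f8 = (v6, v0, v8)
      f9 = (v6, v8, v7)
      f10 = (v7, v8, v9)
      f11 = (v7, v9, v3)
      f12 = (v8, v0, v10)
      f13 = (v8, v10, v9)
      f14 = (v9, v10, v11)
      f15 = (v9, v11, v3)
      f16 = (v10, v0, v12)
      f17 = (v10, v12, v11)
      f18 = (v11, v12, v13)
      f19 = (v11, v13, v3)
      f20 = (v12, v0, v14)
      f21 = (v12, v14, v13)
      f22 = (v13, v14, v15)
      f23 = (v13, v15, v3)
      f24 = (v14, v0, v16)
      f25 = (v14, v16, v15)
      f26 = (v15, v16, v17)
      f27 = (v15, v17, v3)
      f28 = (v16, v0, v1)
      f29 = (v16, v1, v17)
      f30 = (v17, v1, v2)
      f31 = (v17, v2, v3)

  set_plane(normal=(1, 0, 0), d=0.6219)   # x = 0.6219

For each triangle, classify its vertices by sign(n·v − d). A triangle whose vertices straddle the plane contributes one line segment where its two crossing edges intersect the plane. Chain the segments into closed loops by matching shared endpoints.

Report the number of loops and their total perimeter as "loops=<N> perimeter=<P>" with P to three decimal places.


loops=1 perimeter=10.016

Straddling triangles (12 of 32):
  (v1,v0,v4) [+-+] → (0.6219, 0, -1.56095)–(0.6219, 0.6219, -1.41224)  len=0.6394
  (v2,v5,v3) [++-] → (0.6219, 0.6219, 1.41224)–(0.6219, 0, 1.56095)  len=0.6394
  (v4,v0,v6) [+--] → (0.6219, 0.6219, -1.41224)–(0.6219, 1.40522, -0.96)  len=0.9045
  (v4,v6,v5) [+-+] → (0.6219, 1.40522, -0.96)–(0.6219, 1.40522, 0.0555196)  len=1.0155
  (v5,v6,v7) [+--] → (0.6219, 1.40522, 0.0555196)–(0.6219, 1.40522, 0.96)  len=0.9045
  (v5,v7,v3) [+--] → (0.6219, 1.40522, 0.96)–(0.6219, 0.6219, 1.41224)  len=0.9045
  (v14,v0,v16) [--+] → (0.6219, -0.6219, -1.41224)–(0.6219, -1.40522, -0.96)  len=0.9045
  (v14,v16,v15) [-+-] → (0.6219, -1.40522, -0.96)–(0.6219, -1.40522, -0.0555196)  len=0.9045
  (v15,v16,v17) [-++] → (0.6219, -1.40522, -0.0555196)–(0.6219, -1.40522, 0.96)  len=1.0155
  (v15,v17,v3) [-+-] → (0.6219, -1.40522, 0.96)–(0.6219, -0.6219, 1.41224)  len=0.9045
  (v16,v0,v1) [+-+] → (0.6219, -0.6219, -1.41224)–(0.6219, 0, -1.56095)  len=0.6394
  (v17,v2,v3) [++-] → (0.6219, 0, 1.56095)–(0.6219, -0.6219, 1.41224)  len=0.6394

Chained into 1 loop(s):
  loop 1: 12 segments, perimeter = 10.0157
Total perimeter = 10.016
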